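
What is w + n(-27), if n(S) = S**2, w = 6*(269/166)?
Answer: 61314/83 ≈ 738.72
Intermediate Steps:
w = 807/83 (w = 6*(269*(1/166)) = 6*(269/166) = 807/83 ≈ 9.7229)
w + n(-27) = 807/83 + (-27)**2 = 807/83 + 729 = 61314/83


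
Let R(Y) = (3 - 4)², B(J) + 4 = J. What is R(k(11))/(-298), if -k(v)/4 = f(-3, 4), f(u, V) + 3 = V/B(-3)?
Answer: -1/298 ≈ -0.0033557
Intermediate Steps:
B(J) = -4 + J
f(u, V) = -3 - V/7 (f(u, V) = -3 + V/(-4 - 3) = -3 + V/(-7) = -3 + V*(-⅐) = -3 - V/7)
k(v) = 100/7 (k(v) = -4*(-3 - ⅐*4) = -4*(-3 - 4/7) = -4*(-25/7) = 100/7)
R(Y) = 1 (R(Y) = (-1)² = 1)
R(k(11))/(-298) = 1/(-298) = 1*(-1/298) = -1/298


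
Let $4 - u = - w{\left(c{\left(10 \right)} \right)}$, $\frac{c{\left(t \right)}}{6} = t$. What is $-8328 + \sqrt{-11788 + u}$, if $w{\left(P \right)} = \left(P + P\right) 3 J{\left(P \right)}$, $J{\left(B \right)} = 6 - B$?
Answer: $-8328 + 2 i \sqrt{7806} \approx -8328.0 + 176.7 i$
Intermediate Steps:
$c{\left(t \right)} = 6 t$
$w{\left(P \right)} = 6 P \left(6 - P\right)$ ($w{\left(P \right)} = \left(P + P\right) 3 \left(6 - P\right) = 2 P 3 \left(6 - P\right) = 6 P \left(6 - P\right)$)
$u = -19436$ ($u = 4 - - 6 \cdot 6 \cdot 10 \left(6 - 6 \cdot 10\right) = 4 - - 6 \cdot 60 \left(6 - 60\right) = 4 - - 6 \cdot 60 \left(-54\right) = 4 - \left(-1\right) \left(-19440\right) = 4 - 19440 = -19436$)
$-8328 + \sqrt{-11788 + u} = -8328 + \sqrt{-11788 - 19436} = -8328 + \sqrt{-31224} = -8328 + 2 i \sqrt{7806}$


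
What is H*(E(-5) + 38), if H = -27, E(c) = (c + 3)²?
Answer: -1134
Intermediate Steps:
E(c) = (3 + c)²
H*(E(-5) + 38) = -27*((3 - 5)² + 38) = -27*((-2)² + 38) = -27*(4 + 38) = -27*42 = -1134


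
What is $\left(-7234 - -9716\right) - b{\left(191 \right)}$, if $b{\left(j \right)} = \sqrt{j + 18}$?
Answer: $2482 - \sqrt{209} \approx 2467.5$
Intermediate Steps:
$b{\left(j \right)} = \sqrt{18 + j}$
$\left(-7234 - -9716\right) - b{\left(191 \right)} = \left(-7234 - -9716\right) - \sqrt{18 + 191} = \left(-7234 + 9716\right) - \sqrt{209} = 2482 - \sqrt{209}$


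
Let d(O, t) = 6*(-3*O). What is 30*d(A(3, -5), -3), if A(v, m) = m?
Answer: 2700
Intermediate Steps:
d(O, t) = -18*O
30*d(A(3, -5), -3) = 30*(-18*(-5)) = 30*90 = 2700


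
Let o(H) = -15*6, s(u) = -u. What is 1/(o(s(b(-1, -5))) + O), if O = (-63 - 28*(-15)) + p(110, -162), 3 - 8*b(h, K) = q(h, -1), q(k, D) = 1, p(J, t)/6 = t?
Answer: -1/705 ≈ -0.0014184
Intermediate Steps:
p(J, t) = 6*t
b(h, K) = 1/4 (b(h, K) = 3/8 - 1/8*1 = 3/8 - 1/8 = 1/4)
o(H) = -90
O = -615 (O = (-63 - 28*(-15)) + 6*(-162) = (-63 + 420) - 972 = 357 - 972 = -615)
1/(o(s(b(-1, -5))) + O) = 1/(-90 - 615) = 1/(-705) = -1/705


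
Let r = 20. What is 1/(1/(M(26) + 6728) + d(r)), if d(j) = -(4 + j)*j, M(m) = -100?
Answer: -6628/3181439 ≈ -0.0020833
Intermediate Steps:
d(j) = -j*(4 + j)
1/(1/(M(26) + 6728) + d(r)) = 1/(1/(-100 + 6728) - 1*20*(4 + 20)) = 1/(1/6628 - 1*20*24) = 1/(1/6628 - 480) = 1/(-3181439/6628) = -6628/3181439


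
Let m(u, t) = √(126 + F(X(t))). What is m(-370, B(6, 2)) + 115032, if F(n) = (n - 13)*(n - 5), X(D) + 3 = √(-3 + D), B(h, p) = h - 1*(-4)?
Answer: 115032 + √(261 - 24*√7) ≈ 1.1505e+5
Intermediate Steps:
B(h, p) = 4 + h (B(h, p) = h + 4 = 4 + h)
X(D) = -3 + √(-3 + D)
F(n) = (-13 + n)*(-5 + n)
m(u, t) = √(245 + (-3 + √(-3 + t))² - 18*√(-3 + t)) (m(u, t) = √(126 + (65 + (-3 + √(-3 + t))² - 18*(-3 + √(-3 + t)))) = √(126 + (65 + (-3 + √(-3 + t))² + (54 - 18*√(-3 + t)))) = √(126 + (119 + (-3 + √(-3 + t))² - 18*√(-3 + t))) = √(245 + (-3 + √(-3 + t))² - 18*√(-3 + t)))
m(-370, B(6, 2)) + 115032 = √(251 + (4 + 6) - 24*√(-3 + (4 + 6))) + 115032 = √(251 + 10 - 24*√(-3 + 10)) + 115032 = √(251 + 10 - 24*√7) + 115032 = √(261 - 24*√7) + 115032 = 115032 + √(261 - 24*√7)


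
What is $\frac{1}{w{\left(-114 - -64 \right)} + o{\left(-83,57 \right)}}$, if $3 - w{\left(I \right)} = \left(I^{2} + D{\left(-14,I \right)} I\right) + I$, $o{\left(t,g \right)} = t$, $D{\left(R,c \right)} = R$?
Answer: $- \frac{1}{3230} \approx -0.0003096$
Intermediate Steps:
$w{\left(I \right)} = 3 - I^{2} + 13 I$ ($w{\left(I \right)} = 3 - \left(\left(I^{2} - 14 I\right) + I\right) = 3 - \left(I^{2} - 13 I\right) = 3 - I^{2} + 13 I$)
$\frac{1}{w{\left(-114 - -64 \right)} + o{\left(-83,57 \right)}} = \frac{1}{\left(3 - \left(-114 - -64\right)^{2} + 13 \left(-114 - -64\right)\right) - 83} = \frac{1}{\left(3 - \left(-114 + 64\right)^{2} + 13 \left(-114 + 64\right)\right) - 83} = \frac{1}{\left(3 - \left(-50\right)^{2} + 13 \left(-50\right)\right) - 83} = \frac{1}{\left(3 - 2500 - 650\right) - 83} = \frac{1}{-3147 - 83} = \frac{1}{-3230} = - \frac{1}{3230}$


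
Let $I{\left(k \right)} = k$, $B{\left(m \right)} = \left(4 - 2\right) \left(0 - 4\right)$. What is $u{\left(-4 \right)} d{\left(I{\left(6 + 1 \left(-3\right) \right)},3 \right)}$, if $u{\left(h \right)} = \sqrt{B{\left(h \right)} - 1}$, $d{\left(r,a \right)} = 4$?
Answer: $12 i \approx 12.0 i$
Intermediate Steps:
$B{\left(m \right)} = -8$ ($B{\left(m \right)} = 2 \left(-4\right) = -8$)
$u{\left(h \right)} = 3 i$ ($u{\left(h \right)} = \sqrt{-8 - 1} = \sqrt{-9} = 3 i$)
$u{\left(-4 \right)} d{\left(I{\left(6 + 1 \left(-3\right) \right)},3 \right)} = 3 i 4 = 12 i$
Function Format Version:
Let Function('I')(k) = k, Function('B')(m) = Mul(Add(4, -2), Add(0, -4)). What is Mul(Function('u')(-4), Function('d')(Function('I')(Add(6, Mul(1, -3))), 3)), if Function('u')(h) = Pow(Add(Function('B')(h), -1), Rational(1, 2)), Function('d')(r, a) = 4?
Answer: Mul(12, I) ≈ Mul(12.000, I)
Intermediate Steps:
Function('B')(m) = -8 (Function('B')(m) = Mul(2, -4) = -8)
Function('u')(h) = Mul(3, I) (Function('u')(h) = Pow(Add(-8, -1), Rational(1, 2)) = Pow(-9, Rational(1, 2)) = Mul(3, I))
Mul(Function('u')(-4), Function('d')(Function('I')(Add(6, Mul(1, -3))), 3)) = Mul(Mul(3, I), 4) = Mul(12, I)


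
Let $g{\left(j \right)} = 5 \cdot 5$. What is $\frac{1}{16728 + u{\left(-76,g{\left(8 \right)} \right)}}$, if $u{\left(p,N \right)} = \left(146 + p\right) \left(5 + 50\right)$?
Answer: $\frac{1}{20578} \approx 4.8596 \cdot 10^{-5}$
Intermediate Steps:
$g{\left(j \right)} = 25$
$u{\left(p,N \right)} = 8030 + 55 p$ ($u{\left(p,N \right)} = \left(146 + p\right) 55 = 8030 + 55 p$)
$\frac{1}{16728 + u{\left(-76,g{\left(8 \right)} \right)}} = \frac{1}{16728 + \left(8030 + 55 \left(-76\right)\right)} = \frac{1}{16728 + \left(8030 - 4180\right)} = \frac{1}{16728 + 3850} = \frac{1}{20578}$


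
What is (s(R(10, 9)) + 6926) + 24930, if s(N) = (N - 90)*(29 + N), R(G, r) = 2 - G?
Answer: 29798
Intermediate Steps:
s(N) = (-90 + N)*(29 + N)
(s(R(10, 9)) + 6926) + 24930 = ((-2610 + (2 - 1*10)**2 - 61*(2 - 1*10)) + 6926) + 24930 = ((-2610 + (2 - 10)**2 - 61*(2 - 10)) + 6926) + 24930 = ((-2610 + (-8)**2 - 61*(-8)) + 6926) + 24930 = ((-2610 + 64 + 488) + 6926) + 24930 = (-2058 + 6926) + 24930 = 4868 + 24930 = 29798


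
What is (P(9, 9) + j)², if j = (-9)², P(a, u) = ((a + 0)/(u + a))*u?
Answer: 29241/4 ≈ 7310.3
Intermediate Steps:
P(a, u) = a*u/(a + u) (P(a, u) = (a/(a + u))*u = a*u/(a + u))
j = 81
(P(9, 9) + j)² = (9*9/(9 + 9) + 81)² = (9*9/18 + 81)² = (9*9*(1/18) + 81)² = (9/2 + 81)² = (171/2)² = 29241/4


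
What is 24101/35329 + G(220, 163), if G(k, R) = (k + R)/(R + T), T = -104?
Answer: 2136138/297773 ≈ 7.1737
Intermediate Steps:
G(k, R) = (R + k)/(-104 + R) (G(k, R) = (k + R)/(R - 104) = (R + k)/(-104 + R))
24101/35329 + G(220, 163) = 24101/35329 + (163 + 220)/(-104 + 163) = 24101*(1/35329) + 383/59 = 3443/5047 + (1/59)*383 = 3443/5047 + 383/59 = 2136138/297773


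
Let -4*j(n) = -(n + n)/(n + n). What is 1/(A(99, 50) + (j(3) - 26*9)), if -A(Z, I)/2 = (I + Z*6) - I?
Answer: -4/5687 ≈ -0.00070336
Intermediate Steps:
j(n) = ¼ (j(n) = -(-1)*(n + n)/(n + n)/4 = -(-1)*(2*n)/((2*n))/4 = -(-1)*(2*n)*(1/(2*n))/4 = -(-1)/4 = -¼*(-1) = ¼)
A(Z, I) = -12*Z (A(Z, I) = -2*((I + Z*6) - I) = -2*((I + 6*Z) - I) = -12*Z)
1/(A(99, 50) + (j(3) - 26*9)) = 1/(-12*99 + (¼ - 26*9)) = 1/(-1188 + (¼ - 234)) = 1/(-1188 - 935/4) = 1/(-5687/4) = -4/5687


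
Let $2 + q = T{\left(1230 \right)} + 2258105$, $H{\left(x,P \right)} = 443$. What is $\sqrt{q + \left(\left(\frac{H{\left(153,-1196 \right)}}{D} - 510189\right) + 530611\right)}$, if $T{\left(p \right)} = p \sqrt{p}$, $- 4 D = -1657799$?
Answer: $\frac{\sqrt{6262064619723408353 + 3380405955013230 \sqrt{1230}}}{1657799} \approx 1523.7$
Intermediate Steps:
$D = \frac{1657799}{4}$ ($D = \left(- \frac{1}{4}\right) \left(-1657799\right) = \frac{1657799}{4} \approx 4.1445 \cdot 10^{5}$)
$T{\left(p \right)} = p^{\frac{3}{2}}$
$q = 2258103 + 1230 \sqrt{1230}$ ($q = -2 + \left(1230^{\frac{3}{2}} + 2258105\right) = -2 + \left(1230 \sqrt{1230} + 2258105\right) = -2 + \left(2258105 + 1230 \sqrt{1230}\right) = 2258103 + 1230 \sqrt{1230} \approx 2.3012 \cdot 10^{6}$)
$\sqrt{q + \left(\left(\frac{H{\left(153,-1196 \right)}}{D} - 510189\right) + 530611\right)} = \sqrt{\left(2258103 + 1230 \sqrt{1230}\right) + \left(\left(\frac{443}{\frac{1657799}{4}} - 510189\right) + 530611\right)} = \sqrt{\left(2258103 + 1230 \sqrt{1230}\right) + \left(\left(443 \cdot \frac{4}{1657799} - 510189\right) + 530611\right)} = \sqrt{\left(2258103 + 1230 \sqrt{1230}\right) + \left(\left(\frac{1772}{1657799} - 510189\right) + 530611\right)} = \sqrt{\left(2258103 + 1230 \sqrt{1230}\right) + \left(- \frac{845790812239}{1657799} + 530611\right)} = \sqrt{\left(2258103 + 1230 \sqrt{1230}\right) + \frac{33855572950}{1657799}} = \sqrt{\frac{3777336468247}{1657799} + 1230 \sqrt{1230}}$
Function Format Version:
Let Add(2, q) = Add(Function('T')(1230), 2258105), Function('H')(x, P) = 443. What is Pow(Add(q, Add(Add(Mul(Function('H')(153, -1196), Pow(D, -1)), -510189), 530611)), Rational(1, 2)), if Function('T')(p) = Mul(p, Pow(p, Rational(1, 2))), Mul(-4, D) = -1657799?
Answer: Mul(Rational(1, 1657799), Pow(Add(6262064619723408353, Mul(3380405955013230, Pow(1230, Rational(1, 2)))), Rational(1, 2))) ≈ 1523.7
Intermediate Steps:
D = Rational(1657799, 4) (D = Mul(Rational(-1, 4), -1657799) = Rational(1657799, 4) ≈ 4.1445e+5)
Function('T')(p) = Pow(p, Rational(3, 2))
q = Add(2258103, Mul(1230, Pow(1230, Rational(1, 2)))) (q = Add(-2, Add(Pow(1230, Rational(3, 2)), 2258105)) = Add(-2, Add(Mul(1230, Pow(1230, Rational(1, 2))), 2258105)) = Add(-2, Add(2258105, Mul(1230, Pow(1230, Rational(1, 2))))) = Add(2258103, Mul(1230, Pow(1230, Rational(1, 2)))) ≈ 2.3012e+6)
Pow(Add(q, Add(Add(Mul(Function('H')(153, -1196), Pow(D, -1)), -510189), 530611)), Rational(1, 2)) = Pow(Add(Add(2258103, Mul(1230, Pow(1230, Rational(1, 2)))), Add(Add(Mul(443, Pow(Rational(1657799, 4), -1)), -510189), 530611)), Rational(1, 2)) = Pow(Add(Add(2258103, Mul(1230, Pow(1230, Rational(1, 2)))), Add(Add(Mul(443, Rational(4, 1657799)), -510189), 530611)), Rational(1, 2)) = Pow(Add(Add(2258103, Mul(1230, Pow(1230, Rational(1, 2)))), Add(Add(Rational(1772, 1657799), -510189), 530611)), Rational(1, 2)) = Pow(Add(Add(2258103, Mul(1230, Pow(1230, Rational(1, 2)))), Add(Rational(-845790812239, 1657799), 530611)), Rational(1, 2)) = Pow(Add(Add(2258103, Mul(1230, Pow(1230, Rational(1, 2)))), Rational(33855572950, 1657799)), Rational(1, 2)) = Pow(Add(Rational(3777336468247, 1657799), Mul(1230, Pow(1230, Rational(1, 2)))), Rational(1, 2))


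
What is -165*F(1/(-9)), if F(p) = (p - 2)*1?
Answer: 1045/3 ≈ 348.33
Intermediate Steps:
F(p) = -2 + p (F(p) = (-2 + p)*1 = -2 + p)
-165*F(1/(-9)) = -165*(-2 + 1/(-9)) = -165*(-2 - ⅑) = -165*(-19/9) = 1045/3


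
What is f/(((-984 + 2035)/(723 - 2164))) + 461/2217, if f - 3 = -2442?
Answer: 7792350494/2330067 ≈ 3344.3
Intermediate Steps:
f = -2439 (f = 3 - 2442 = -2439)
f/(((-984 + 2035)/(723 - 2164))) + 461/2217 = -2439*(723 - 2164)/(-984 + 2035) + 461/2217 = -2439/(1051/(-1441)) + 461*(1/2217) = -2439/(1051*(-1/1441)) + 461/2217 = -2439/(-1051/1441) + 461/2217 = -2439*(-1441/1051) + 461/2217 = 3514599/1051 + 461/2217 = 7792350494/2330067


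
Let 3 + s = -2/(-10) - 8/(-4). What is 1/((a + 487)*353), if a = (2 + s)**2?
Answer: 25/4310483 ≈ 5.7998e-6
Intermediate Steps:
s = -4/5 (s = -3 + (-2/(-10) - 8/(-4)) = -3 + (-2*(-1/10) - 8*(-1/4)) = -3 + (1/5 + 2) = -3 + 11/5 = -4/5 ≈ -0.80000)
a = 36/25 (a = (2 - 4/5)**2 = (6/5)**2 = 36/25 ≈ 1.4400)
1/((a + 487)*353) = 1/((36/25 + 487)*353) = 1/((12211/25)*353) = 1/(4310483/25) = 25/4310483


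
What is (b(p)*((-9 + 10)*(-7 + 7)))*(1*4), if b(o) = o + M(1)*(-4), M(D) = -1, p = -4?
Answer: 0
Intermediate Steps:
b(o) = 4 + o (b(o) = o - 1*(-4) = o + 4 = 4 + o)
(b(p)*((-9 + 10)*(-7 + 7)))*(1*4) = ((4 - 4)*((-9 + 10)*(-7 + 7)))*(1*4) = (0*(1*0))*4 = (0*0)*4 = 0*4 = 0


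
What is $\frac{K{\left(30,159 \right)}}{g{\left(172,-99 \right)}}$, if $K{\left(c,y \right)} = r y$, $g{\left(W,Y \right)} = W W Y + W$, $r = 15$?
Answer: $- \frac{2385}{2928644} \approx -0.00081437$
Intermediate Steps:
$g{\left(W,Y \right)} = W + Y W^{2}$ ($g{\left(W,Y \right)} = W^{2} Y + W = Y W^{2} + W = W + Y W^{2}$)
$K{\left(c,y \right)} = 15 y$
$\frac{K{\left(30,159 \right)}}{g{\left(172,-99 \right)}} = \frac{15 \cdot 159}{172 \left(1 + 172 \left(-99\right)\right)} = \frac{2385}{172 \left(1 - 17028\right)} = \frac{2385}{172 \left(-17027\right)} = \frac{2385}{-2928644} = 2385 \left(- \frac{1}{2928644}\right) = - \frac{2385}{2928644}$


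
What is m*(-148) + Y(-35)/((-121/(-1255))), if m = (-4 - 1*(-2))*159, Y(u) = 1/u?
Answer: 39862957/847 ≈ 47064.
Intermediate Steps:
m = -318 (m = (-4 + 2)*159 = -2*159 = -318)
m*(-148) + Y(-35)/((-121/(-1255))) = -318*(-148) + 1/((-35)*((-121/(-1255)))) = 47064 - 1/(35*((-121*(-1/1255)))) = 47064 - 1/(35*121/1255) = 47064 - 1/35*1255/121 = 47064 - 251/847 = 39862957/847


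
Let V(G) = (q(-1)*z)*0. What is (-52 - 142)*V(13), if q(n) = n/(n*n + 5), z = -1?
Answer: 0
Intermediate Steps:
q(n) = n/(5 + n²) (q(n) = n/(n² + 5) = n/(5 + n²))
V(G) = 0 (V(G) = (-1/(5 + (-1)²)*(-1))*0 = (-1/(5 + 1)*(-1))*0 = (-1/6*(-1))*0 = (-1*⅙*(-1))*0 = -⅙*(-1)*0 = (⅙)*0 = 0)
(-52 - 142)*V(13) = (-52 - 142)*0 = -194*0 = 0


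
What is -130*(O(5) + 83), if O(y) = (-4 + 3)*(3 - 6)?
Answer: -11180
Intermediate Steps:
O(y) = 3 (O(y) = -1*(-3) = 3)
-130*(O(5) + 83) = -130*(3 + 83) = -130*86 = -11180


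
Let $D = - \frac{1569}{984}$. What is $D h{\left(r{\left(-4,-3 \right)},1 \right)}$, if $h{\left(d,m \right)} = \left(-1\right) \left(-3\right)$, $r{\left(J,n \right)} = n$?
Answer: $- \frac{1569}{328} \approx -4.7835$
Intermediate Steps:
$h{\left(d,m \right)} = 3$
$D = - \frac{523}{328}$ ($D = \left(-1569\right) \frac{1}{984} = - \frac{523}{328} \approx -1.5945$)
$D h{\left(r{\left(-4,-3 \right)},1 \right)} = \left(- \frac{523}{328}\right) 3 = - \frac{1569}{328}$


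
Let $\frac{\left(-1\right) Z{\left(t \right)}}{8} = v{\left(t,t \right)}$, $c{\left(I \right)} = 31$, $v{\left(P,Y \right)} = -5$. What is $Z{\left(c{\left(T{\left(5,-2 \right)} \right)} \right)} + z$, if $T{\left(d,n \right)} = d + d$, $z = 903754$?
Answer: $903794$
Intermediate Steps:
$T{\left(d,n \right)} = 2 d$
$Z{\left(t \right)} = 40$ ($Z{\left(t \right)} = \left(-8\right) \left(-5\right) = 40$)
$Z{\left(c{\left(T{\left(5,-2 \right)} \right)} \right)} + z = 40 + 903754 = 903794$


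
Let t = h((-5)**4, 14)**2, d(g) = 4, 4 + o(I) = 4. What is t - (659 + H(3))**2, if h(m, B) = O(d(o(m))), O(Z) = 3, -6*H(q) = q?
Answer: -1734453/4 ≈ -4.3361e+5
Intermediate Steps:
H(q) = -q/6
o(I) = 0 (o(I) = -4 + 4 = 0)
h(m, B) = 3
t = 9 (t = 3**2 = 9)
t - (659 + H(3))**2 = 9 - (659 - 1/6*3)**2 = 9 - (659 - 1/2)**2 = 9 - (1317/2)**2 = 9 - 1*1734489/4 = 9 - 1734489/4 = -1734453/4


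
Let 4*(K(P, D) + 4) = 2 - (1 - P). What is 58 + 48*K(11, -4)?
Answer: 10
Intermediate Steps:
K(P, D) = -15/4 + P/4 (K(P, D) = -4 + (2 - (1 - P))/4 = -4 + (2 + (-1 + P))/4 = -4 + (1 + P)/4 = -4 + (¼ + P/4) = -15/4 + P/4)
58 + 48*K(11, -4) = 58 + 48*(-15/4 + (¼)*11) = 58 + 48*(-15/4 + 11/4) = 58 + 48*(-1) = 58 - 48 = 10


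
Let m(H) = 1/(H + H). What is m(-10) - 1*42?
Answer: -841/20 ≈ -42.050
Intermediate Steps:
m(H) = 1/(2*H)
m(-10) - 1*42 = (1/2)/(-10) - 1*42 = (1/2)*(-1/10) - 42 = -1/20 - 42 = -841/20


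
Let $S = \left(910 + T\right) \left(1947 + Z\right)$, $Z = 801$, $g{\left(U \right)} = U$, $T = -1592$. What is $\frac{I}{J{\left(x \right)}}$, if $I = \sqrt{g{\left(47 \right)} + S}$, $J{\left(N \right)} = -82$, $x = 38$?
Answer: $- \frac{i \sqrt{1874089}}{82} \approx - 16.695 i$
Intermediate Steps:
$S = -1874136$ ($S = \left(910 - 1592\right) \left(1947 + 801\right) = \left(-682\right) 2748 = -1874136$)
$I = i \sqrt{1874089}$ ($I = \sqrt{47 - 1874136} = \sqrt{-1874089} = i \sqrt{1874089} \approx 1369.0 i$)
$\frac{I}{J{\left(x \right)}} = \frac{i \sqrt{1874089}}{-82} = i \sqrt{1874089} \left(- \frac{1}{82}\right) = - \frac{i \sqrt{1874089}}{82}$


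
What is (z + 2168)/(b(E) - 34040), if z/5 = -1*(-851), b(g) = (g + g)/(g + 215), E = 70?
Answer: -366111/1940252 ≈ -0.18869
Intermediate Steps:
b(g) = 2*g/(215 + g) (b(g) = (2*g)/(215 + g) = 2*g/(215 + g))
z = 4255 (z = 5*(-1*(-851)) = 5*851 = 4255)
(z + 2168)/(b(E) - 34040) = (4255 + 2168)/(2*70/(215 + 70) - 34040) = 6423/(2*70/285 - 34040) = 6423/(2*70*(1/285) - 34040) = 6423/(28/57 - 34040) = 6423/(-1940252/57) = 6423*(-57/1940252) = -366111/1940252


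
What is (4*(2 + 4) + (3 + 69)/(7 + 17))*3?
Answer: 81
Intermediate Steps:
(4*(2 + 4) + (3 + 69)/(7 + 17))*3 = (4*6 + 72/24)*3 = (24 + 72*(1/24))*3 = (24 + 3)*3 = 27*3 = 81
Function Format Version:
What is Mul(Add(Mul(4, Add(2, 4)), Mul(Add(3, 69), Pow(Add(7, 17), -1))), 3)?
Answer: 81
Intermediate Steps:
Mul(Add(Mul(4, Add(2, 4)), Mul(Add(3, 69), Pow(Add(7, 17), -1))), 3) = Mul(Add(Mul(4, 6), Mul(72, Pow(24, -1))), 3) = Mul(Add(24, Mul(72, Rational(1, 24))), 3) = Mul(Add(24, 3), 3) = Mul(27, 3) = 81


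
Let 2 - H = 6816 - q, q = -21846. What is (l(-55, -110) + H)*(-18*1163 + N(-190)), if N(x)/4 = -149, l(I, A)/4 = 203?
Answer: 599567440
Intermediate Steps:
l(I, A) = 812 (l(I, A) = 4*203 = 812)
N(x) = -596 (N(x) = 4*(-149) = -596)
H = -28660 (H = 2 - (6816 - 1*(-21846)) = 2 - (6816 + 21846) = 2 - 1*28662 = 2 - 28662 = -28660)
(l(-55, -110) + H)*(-18*1163 + N(-190)) = (812 - 28660)*(-18*1163 - 596) = -27848*(-20934 - 596) = -27848*(-21530) = 599567440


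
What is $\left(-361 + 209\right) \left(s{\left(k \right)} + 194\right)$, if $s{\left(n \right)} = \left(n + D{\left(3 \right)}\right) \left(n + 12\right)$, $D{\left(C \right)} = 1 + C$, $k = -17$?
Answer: $-39368$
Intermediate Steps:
$s{\left(n \right)} = \left(4 + n\right) \left(12 + n\right)$ ($s{\left(n \right)} = \left(n + \left(1 + 3\right)\right) \left(n + 12\right) = \left(n + 4\right) \left(12 + n\right) = \left(4 + n\right) \left(12 + n\right)$)
$\left(-361 + 209\right) \left(s{\left(k \right)} + 194\right) = \left(-361 + 209\right) \left(\left(48 + \left(-17\right)^{2} + 16 \left(-17\right)\right) + 194\right) = - 152 \left(\left(48 + 289 - 272\right) + 194\right) = - 152 \left(65 + 194\right) = \left(-152\right) 259 = -39368$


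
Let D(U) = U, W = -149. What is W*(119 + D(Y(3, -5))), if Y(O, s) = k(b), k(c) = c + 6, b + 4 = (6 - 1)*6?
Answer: -22499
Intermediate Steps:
b = 26 (b = -4 + (6 - 1)*6 = -4 + 5*6 = -4 + 30 = 26)
k(c) = 6 + c
Y(O, s) = 32 (Y(O, s) = 6 + 26 = 32)
W*(119 + D(Y(3, -5))) = -149*(119 + 32) = -149*151 = -22499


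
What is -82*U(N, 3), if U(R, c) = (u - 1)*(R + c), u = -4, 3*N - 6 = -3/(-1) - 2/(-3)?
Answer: 22960/9 ≈ 2551.1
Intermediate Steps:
N = 29/9 (N = 2 + (-3/(-1) - 2/(-3))/3 = 2 + (-3*(-1) - 2*(-⅓))/3 = 2 + (3 + ⅔)/3 = 2 + (⅓)*(11/3) = 2 + 11/9 = 29/9 ≈ 3.2222)
U(R, c) = -5*R - 5*c (U(R, c) = (-4 - 1)*(R + c) = -5*(R + c) = -5*R - 5*c)
-82*U(N, 3) = -82*(-5*29/9 - 5*3) = -82*(-145/9 - 15) = -82*(-280/9) = 22960/9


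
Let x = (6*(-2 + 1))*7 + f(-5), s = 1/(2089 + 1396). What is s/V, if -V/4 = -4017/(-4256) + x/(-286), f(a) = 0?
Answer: -152152/2313367395 ≈ -6.5771e-5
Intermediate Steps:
s = 1/3485 ≈ 0.00028694
x = -42 (x = (6*(-2 + 1))*7 + 0 = (6*(-1))*7 + 0 = -6*7 + 0 = -42 + 0 = -42)
V = -663807/152152 (V = -4*(-4017/(-4256) - 42/(-286)) = -4*(-4017*(-1/4256) - 42*(-1/286)) = -4*(4017/4256 + 21/143) = -4*663807/608608 = -663807/152152 ≈ -4.3628)
s/V = 1/(3485*(-663807/152152)) = (1/3485)*(-152152/663807) = -152152/2313367395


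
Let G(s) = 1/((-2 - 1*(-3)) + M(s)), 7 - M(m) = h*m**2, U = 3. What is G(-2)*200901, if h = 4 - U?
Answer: 200901/4 ≈ 50225.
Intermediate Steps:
h = 1 (h = 4 - 1*3 = 4 - 3 = 1)
M(m) = 7 - m**2
G(s) = 1/(8 - s**2) (G(s) = 1/((-2 - 1*(-3)) + (7 - s**2)) = 1/((-2 + 3) + (7 - s**2)) = 1/(1 + (7 - s**2)) = 1/(8 - s**2))
G(-2)*200901 = -1/(-8 + (-2)**2)*200901 = -1/(-8 + 4)*200901 = -1/(-4)*200901 = -1*(-1/4)*200901 = (1/4)*200901 = 200901/4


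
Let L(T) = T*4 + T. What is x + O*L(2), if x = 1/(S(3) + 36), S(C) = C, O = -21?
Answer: -8189/39 ≈ -209.97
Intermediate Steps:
x = 1/39 (x = 1/(3 + 36) = 1/39 ≈ 0.025641)
L(T) = 5*T (L(T) = 4*T + T = 5*T)
x + O*L(2) = 1/39 - 105*2 = 1/39 - 21*10 = 1/39 - 210 = -8189/39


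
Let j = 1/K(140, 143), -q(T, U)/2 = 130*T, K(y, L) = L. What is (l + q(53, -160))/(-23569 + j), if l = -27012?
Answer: 2916628/1685183 ≈ 1.7307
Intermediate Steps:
q(T, U) = -260*T
j = 1/143 ≈ 0.0069930
(l + q(53, -160))/(-23569 + j) = (-27012 - 260*53)/(-23569 + 1/143) = (-27012 - 13780)/(-3370366/143) = -40792*(-143/3370366) = 2916628/1685183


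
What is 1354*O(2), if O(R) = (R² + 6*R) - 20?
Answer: -5416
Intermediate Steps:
O(R) = -20 + R² + 6*R
1354*O(2) = 1354*(-20 + 2² + 6*2) = 1354*(-20 + 4 + 12) = 1354*(-4) = -5416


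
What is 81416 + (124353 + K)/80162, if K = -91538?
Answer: 6526502207/80162 ≈ 81416.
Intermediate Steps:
81416 + (124353 + K)/80162 = 81416 + (124353 - 91538)/80162 = 81416 + 32815*(1/80162) = 81416 + 32815/80162 = 6526502207/80162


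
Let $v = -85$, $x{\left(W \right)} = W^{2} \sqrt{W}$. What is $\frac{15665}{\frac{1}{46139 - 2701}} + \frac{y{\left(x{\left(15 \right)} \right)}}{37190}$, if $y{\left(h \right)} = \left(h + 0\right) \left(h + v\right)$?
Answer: $\frac{5061233888135}{7438} - \frac{3825 \sqrt{15}}{7438} \approx 6.8046 \cdot 10^{8}$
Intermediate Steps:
$x{\left(W \right)} = W^{\frac{5}{2}}$
$y{\left(h \right)} = h \left(-85 + h\right)$ ($y{\left(h \right)} = \left(h + 0\right) \left(h - 85\right) = h \left(-85 + h\right)$)
$\frac{15665}{\frac{1}{46139 - 2701}} + \frac{y{\left(x{\left(15 \right)} \right)}}{37190} = \frac{15665}{\frac{1}{46139 - 2701}} + \frac{15^{\frac{5}{2}} \left(-85 + 15^{\frac{5}{2}}\right)}{37190} = \frac{15665}{\frac{1}{43438}} + 225 \sqrt{15} \left(-85 + 225 \sqrt{15}\right) \frac{1}{37190} = 15665 \frac{1}{\frac{1}{43438}} + 225 \sqrt{15} \left(-85 + 225 \sqrt{15}\right) \frac{1}{37190} = 15665 \cdot 43438 + \frac{45 \sqrt{15} \left(-85 + 225 \sqrt{15}\right)}{7438} = 680456270 + \frac{45 \sqrt{15} \left(-85 + 225 \sqrt{15}\right)}{7438}$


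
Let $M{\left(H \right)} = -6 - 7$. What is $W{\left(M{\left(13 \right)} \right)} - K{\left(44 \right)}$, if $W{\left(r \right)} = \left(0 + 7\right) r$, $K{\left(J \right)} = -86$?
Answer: $-5$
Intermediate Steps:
$M{\left(H \right)} = -13$ ($M{\left(H \right)} = -6 - 7 = -13$)
$W{\left(r \right)} = 7 r$
$W{\left(M{\left(13 \right)} \right)} - K{\left(44 \right)} = 7 \left(-13\right) - -86 = -91 + 86 = -5$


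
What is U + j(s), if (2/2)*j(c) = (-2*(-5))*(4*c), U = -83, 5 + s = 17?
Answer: 397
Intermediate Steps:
s = 12 (s = -5 + 17 = 12)
j(c) = 40*c (j(c) = (-2*(-5))*(4*c) = 10*(4*c) = 40*c)
U + j(s) = -83 + 40*12 = -83 + 480 = 397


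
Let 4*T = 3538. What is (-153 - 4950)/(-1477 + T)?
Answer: 3402/395 ≈ 8.6127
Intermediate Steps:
T = 1769/2 (T = (¼)*3538 = 1769/2 ≈ 884.50)
(-153 - 4950)/(-1477 + T) = (-153 - 4950)/(-1477 + 1769/2) = -5103/(-1185/2) = -5103*(-2/1185) = 3402/395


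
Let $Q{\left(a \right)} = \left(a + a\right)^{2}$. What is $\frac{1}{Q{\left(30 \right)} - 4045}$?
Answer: $- \frac{1}{445} \approx -0.0022472$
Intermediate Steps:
$Q{\left(a \right)} = 4 a^{2}$ ($Q{\left(a \right)} = \left(2 a\right)^{2} = 4 a^{2}$)
$\frac{1}{Q{\left(30 \right)} - 4045} = \frac{1}{4 \cdot 30^{2} - 4045} = \frac{1}{4 \cdot 900 - 4045} = \frac{1}{3600 - 4045} = \frac{1}{-445} = - \frac{1}{445}$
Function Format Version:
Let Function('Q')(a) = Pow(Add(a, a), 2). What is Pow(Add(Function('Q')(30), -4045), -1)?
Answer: Rational(-1, 445) ≈ -0.0022472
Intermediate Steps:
Function('Q')(a) = Mul(4, Pow(a, 2)) (Function('Q')(a) = Pow(Mul(2, a), 2) = Mul(4, Pow(a, 2)))
Pow(Add(Function('Q')(30), -4045), -1) = Pow(Add(Mul(4, Pow(30, 2)), -4045), -1) = Pow(Add(Mul(4, 900), -4045), -1) = Pow(Add(3600, -4045), -1) = Pow(-445, -1) = Rational(-1, 445)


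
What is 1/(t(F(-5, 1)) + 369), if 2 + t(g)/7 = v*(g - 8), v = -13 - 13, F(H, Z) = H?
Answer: 1/2721 ≈ 0.00036751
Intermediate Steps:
v = -26
t(g) = 1442 - 182*g (t(g) = -14 + 7*(-26*(g - 8)) = -14 + 7*(-26*(-8 + g)) = -14 + 7*(208 - 26*g) = -14 + (1456 - 182*g) = 1442 - 182*g)
1/(t(F(-5, 1)) + 369) = 1/((1442 - 182*(-5)) + 369) = 1/((1442 + 910) + 369) = 1/(2352 + 369) = 1/2721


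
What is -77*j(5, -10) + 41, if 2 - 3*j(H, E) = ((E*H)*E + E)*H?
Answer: 62873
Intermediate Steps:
j(H, E) = ⅔ - H*(E + H*E²)/3 (j(H, E) = ⅔ - ((E*H)*E + E)*H/3 = ⅔ - (H*E² + E)*H/3 = ⅔ - (E + H*E²)*H/3 = ⅔ - H*(E + H*E²)/3)
-77*j(5, -10) + 41 = -77*(⅔ - ⅓*(-10)*5 - ⅓*(-10)²*5²) + 41 = -77*(⅔ + 50/3 - ⅓*100*25) + 41 = -77*(⅔ + 50/3 - 2500/3) + 41 = -77*(-816) + 41 = 62832 + 41 = 62873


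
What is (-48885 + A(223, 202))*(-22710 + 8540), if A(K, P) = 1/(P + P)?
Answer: 139925483815/202 ≈ 6.9270e+8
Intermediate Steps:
A(K, P) = 1/(2*P)
(-48885 + A(223, 202))*(-22710 + 8540) = (-48885 + (½)/202)*(-22710 + 8540) = (-48885 + (½)*(1/202))*(-14170) = (-48885 + 1/404)*(-14170) = -19749539/404*(-14170) = 139925483815/202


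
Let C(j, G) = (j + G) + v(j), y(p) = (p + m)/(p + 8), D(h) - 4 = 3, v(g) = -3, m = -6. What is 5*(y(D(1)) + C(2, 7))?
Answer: 91/3 ≈ 30.333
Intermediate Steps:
D(h) = 7 (D(h) = 4 + 3 = 7)
y(p) = (-6 + p)/(8 + p) (y(p) = (p - 6)/(p + 8) = (-6 + p)/(8 + p))
C(j, G) = -3 + G + j (C(j, G) = (j + G) - 3 = (G + j) - 3 = -3 + G + j)
5*(y(D(1)) + C(2, 7)) = 5*((-6 + 7)/(8 + 7) + (-3 + 7 + 2)) = 5*(1/15 + 6) = 5*(91/15) = 91/3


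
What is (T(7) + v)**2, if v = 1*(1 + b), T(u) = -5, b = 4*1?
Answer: 0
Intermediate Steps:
b = 4
v = 5 (v = 1*(1 + 4) = 1*5 = 5)
(T(7) + v)**2 = (-5 + 5)**2 = 0**2 = 0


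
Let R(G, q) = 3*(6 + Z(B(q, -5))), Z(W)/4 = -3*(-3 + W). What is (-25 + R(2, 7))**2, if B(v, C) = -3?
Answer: 43681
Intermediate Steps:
Z(W) = 36 - 12*W (Z(W) = 4*(-3*(-3 + W)) = 4*(9 - 3*W) = 36 - 12*W)
R(G, q) = 234 (R(G, q) = 3*(6 + (36 - 12*(-3))) = 3*(6 + (36 + 36)) = 3*(6 + 72) = 3*78 = 234)
(-25 + R(2, 7))**2 = (-25 + 234)**2 = 209**2 = 43681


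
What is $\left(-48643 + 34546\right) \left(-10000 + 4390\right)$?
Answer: $79084170$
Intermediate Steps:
$\left(-48643 + 34546\right) \left(-10000 + 4390\right) = \left(-14097\right) \left(-5610\right) = 79084170$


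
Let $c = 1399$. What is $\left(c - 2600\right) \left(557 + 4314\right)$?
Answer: $-5850071$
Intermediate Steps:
$\left(c - 2600\right) \left(557 + 4314\right) = \left(1399 - 2600\right) \left(557 + 4314\right) = \left(-1201\right) 4871 = -5850071$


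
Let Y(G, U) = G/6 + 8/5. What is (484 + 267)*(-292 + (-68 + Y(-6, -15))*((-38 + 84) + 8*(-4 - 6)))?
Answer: 7508498/5 ≈ 1.5017e+6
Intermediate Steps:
Y(G, U) = 8/5 + G/6 (Y(G, U) = G*(1/6) + 8*(1/5) = G/6 + 8/5 = 8/5 + G/6)
(484 + 267)*(-292 + (-68 + Y(-6, -15))*((-38 + 84) + 8*(-4 - 6))) = (484 + 267)*(-292 + (-68 + (8/5 + (1/6)*(-6)))*((-38 + 84) + 8*(-4 - 6))) = 751*(-292 + (-68 + (8/5 - 1))*(46 + 8*(-10))) = 751*(-292 + (-68 + 3/5)*(46 - 80)) = 751*(-292 - 337/5*(-34)) = 751*(-292 + 11458/5) = 751*(9998/5) = 7508498/5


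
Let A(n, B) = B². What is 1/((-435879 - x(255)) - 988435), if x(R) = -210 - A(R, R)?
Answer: -1/1359079 ≈ -7.3579e-7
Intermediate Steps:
x(R) = -210 - R²
1/((-435879 - x(255)) - 988435) = 1/((-435879 - (-210 - 1*255²)) - 988435) = 1/((-435879 - (-210 - 1*65025)) - 988435) = 1/((-435879 - (-210 - 65025)) - 988435) = 1/((-435879 - 1*(-65235)) - 988435) = 1/((-435879 + 65235) - 988435) = 1/(-370644 - 988435) = 1/(-1359079) = -1/1359079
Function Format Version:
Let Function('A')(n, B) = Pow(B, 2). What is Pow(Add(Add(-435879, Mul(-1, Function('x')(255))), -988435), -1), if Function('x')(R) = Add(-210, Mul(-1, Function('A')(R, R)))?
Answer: Rational(-1, 1359079) ≈ -7.3579e-7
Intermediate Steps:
Function('x')(R) = Add(-210, Mul(-1, Pow(R, 2)))
Pow(Add(Add(-435879, Mul(-1, Function('x')(255))), -988435), -1) = Pow(Add(Add(-435879, Mul(-1, Add(-210, Mul(-1, Pow(255, 2))))), -988435), -1) = Pow(Add(Add(-435879, Mul(-1, Add(-210, Mul(-1, 65025)))), -988435), -1) = Pow(Add(Add(-435879, Mul(-1, Add(-210, -65025))), -988435), -1) = Pow(Add(Add(-435879, Mul(-1, -65235)), -988435), -1) = Pow(Add(Add(-435879, 65235), -988435), -1) = Pow(Add(-370644, -988435), -1) = Pow(-1359079, -1) = Rational(-1, 1359079)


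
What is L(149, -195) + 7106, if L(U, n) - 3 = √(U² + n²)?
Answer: 7109 + √60226 ≈ 7354.4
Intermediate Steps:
L(U, n) = 3 + √(U² + n²)
L(149, -195) + 7106 = (3 + √(149² + (-195)²)) + 7106 = (3 + √(22201 + 38025)) + 7106 = (3 + √60226) + 7106 = 7109 + √60226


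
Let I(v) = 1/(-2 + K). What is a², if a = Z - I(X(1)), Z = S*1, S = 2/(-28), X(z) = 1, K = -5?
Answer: 1/196 ≈ 0.0051020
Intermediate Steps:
I(v) = -⅐ (I(v) = 1/(-2 - 5) = 1/(-7) = -⅐)
S = -1/14 (S = 2*(-1/28) = -1/14 ≈ -0.071429)
Z = -1/14 (Z = -1/14*1 = -1/14 ≈ -0.071429)
a = 1/14 (a = -1/14 - 1*(-⅐) = -1/14 + ⅐ = 1/14 ≈ 0.071429)
a² = (1/14)² = 1/196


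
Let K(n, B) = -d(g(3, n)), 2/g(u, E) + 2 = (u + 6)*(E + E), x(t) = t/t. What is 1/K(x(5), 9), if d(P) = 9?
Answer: -⅑ ≈ -0.11111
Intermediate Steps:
x(t) = 1
g(u, E) = 2/(-2 + 2*E*(6 + u)) (g(u, E) = 2/(-2 + (u + 6)*(E + E)) = 2/(-2 + (6 + u)*(2*E)) = 2/(-2 + 2*E*(6 + u)))
K(n, B) = -9 (K(n, B) = -1*9 = -9)
1/K(x(5), 9) = 1/(-9) = -⅑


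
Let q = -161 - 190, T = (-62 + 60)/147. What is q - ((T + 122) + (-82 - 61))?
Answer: -48508/147 ≈ -329.99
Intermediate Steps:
T = -2/147 (T = -2*1/147 = -2/147 ≈ -0.013605)
q = -351
q - ((T + 122) + (-82 - 61)) = -351 - ((-2/147 + 122) + (-82 - 61)) = -351 - (17932/147 - 143) = -351 - 1*(-3089/147) = -351 + 3089/147 = -48508/147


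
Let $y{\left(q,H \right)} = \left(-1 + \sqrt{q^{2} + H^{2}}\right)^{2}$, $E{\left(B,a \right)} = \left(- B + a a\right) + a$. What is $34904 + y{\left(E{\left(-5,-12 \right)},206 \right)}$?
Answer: $96110 - 2 \sqrt{61205} \approx 95615.0$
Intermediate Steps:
$E{\left(B,a \right)} = a + a^{2} - B$ ($E{\left(B,a \right)} = \left(- B + a^{2}\right) + a = \left(a^{2} - B\right) + a = a + a^{2} - B$)
$y{\left(q,H \right)} = \left(-1 + \sqrt{H^{2} + q^{2}}\right)^{2}$
$34904 + y{\left(E{\left(-5,-12 \right)},206 \right)} = 34904 + \left(-1 + \sqrt{206^{2} + \left(-12 + \left(-12\right)^{2} - -5\right)^{2}}\right)^{2} = 34904 + \left(-1 + \sqrt{42436 + \left(-12 + 144 + 5\right)^{2}}\right)^{2} = 34904 + \left(-1 + \sqrt{42436 + 137^{2}}\right)^{2} = 34904 + \left(-1 + \sqrt{42436 + 18769}\right)^{2} = 34904 + \left(-1 + \sqrt{61205}\right)^{2}$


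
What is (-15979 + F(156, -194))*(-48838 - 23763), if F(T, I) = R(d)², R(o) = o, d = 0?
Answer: 1160091379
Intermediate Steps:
F(T, I) = 0 (F(T, I) = 0² = 0)
(-15979 + F(156, -194))*(-48838 - 23763) = (-15979 + 0)*(-48838 - 23763) = -15979*(-72601) = 1160091379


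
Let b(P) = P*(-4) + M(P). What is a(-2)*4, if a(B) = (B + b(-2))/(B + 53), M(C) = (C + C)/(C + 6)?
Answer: 20/51 ≈ 0.39216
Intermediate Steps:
M(C) = 2*C/(6 + C) (M(C) = (2*C)/(6 + C) = 2*C/(6 + C))
b(P) = -4*P + 2*P/(6 + P) (b(P) = P*(-4) + 2*P/(6 + P) = -4*P + 2*P/(6 + P))
a(B) = (7 + B)/(53 + B) (a(B) = (B + 2*(-2)*(-11 - 2*(-2))/(6 - 2))/(B + 53) = (B + 2*(-2)*(-11 + 4)/4)/(53 + B) = (B + 2*(-2)*(¼)*(-7))/(53 + B) = (B + 7)/(53 + B) = (7 + B)/(53 + B))
a(-2)*4 = ((7 - 2)/(53 - 2))*4 = (5/51)*4 = 20/51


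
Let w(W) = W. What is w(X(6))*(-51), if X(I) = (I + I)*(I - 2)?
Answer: -2448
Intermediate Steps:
X(I) = 2*I*(-2 + I) (X(I) = (2*I)*(-2 + I) = 2*I*(-2 + I))
w(X(6))*(-51) = (2*6*(-2 + 6))*(-51) = (2*6*4)*(-51) = 48*(-51) = -2448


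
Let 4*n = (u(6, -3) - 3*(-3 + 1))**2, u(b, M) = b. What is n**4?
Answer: 1679616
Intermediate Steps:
n = 36 (n = (6 - 3*(-3 + 1))**2/4 = (6 - 3*(-2))**2/4 = (6 + 6)**2/4 = (1/4)*12**2 = (1/4)*144 = 36)
n**4 = 36**4 = 1679616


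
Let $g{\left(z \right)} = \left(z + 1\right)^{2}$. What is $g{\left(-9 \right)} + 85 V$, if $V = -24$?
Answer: $-1976$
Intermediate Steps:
$g{\left(z \right)} = \left(1 + z\right)^{2}$
$g{\left(-9 \right)} + 85 V = \left(1 - 9\right)^{2} + 85 \left(-24\right) = \left(-8\right)^{2} - 2040 = 64 - 2040 = -1976$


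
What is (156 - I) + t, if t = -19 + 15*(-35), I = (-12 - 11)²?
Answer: -917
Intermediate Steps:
I = 529 (I = (-23)² = 529)
t = -544 (t = -19 - 525 = -544)
(156 - I) + t = (156 - 1*529) - 544 = (156 - 529) - 544 = -373 - 544 = -917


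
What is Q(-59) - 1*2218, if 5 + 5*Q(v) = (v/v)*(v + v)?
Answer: -11213/5 ≈ -2242.6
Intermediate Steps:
Q(v) = -1 + 2*v/5 (Q(v) = -1 + ((v/v)*(v + v))/5 = -1 + (1*(2*v))/5 = -1 + (2*v)/5 = -1 + 2*v/5)
Q(-59) - 1*2218 = (-1 + (⅖)*(-59)) - 1*2218 = (-1 - 118/5) - 2218 = -123/5 - 2218 = -11213/5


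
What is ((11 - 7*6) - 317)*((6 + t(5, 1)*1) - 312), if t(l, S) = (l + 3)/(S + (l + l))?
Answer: 1168584/11 ≈ 1.0623e+5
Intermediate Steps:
t(l, S) = (3 + l)/(S + 2*l)
((11 - 7*6) - 317)*((6 + t(5, 1)*1) - 312) = ((11 - 7*6) - 317)*((6 + ((3 + 5)/(1 + 2*5))*1) - 312) = ((11 - 42) - 317)*((6 + (8/(1 + 10))*1) - 312) = (-31 - 317)*((6 + (8/11)*1) - 312) = -348*((6 + ((1/11)*8)*1) - 312) = -348*((6 + (8/11)*1) - 312) = -348*((6 + 8/11) - 312) = -348*(74/11 - 312) = -348*(-3358/11) = 1168584/11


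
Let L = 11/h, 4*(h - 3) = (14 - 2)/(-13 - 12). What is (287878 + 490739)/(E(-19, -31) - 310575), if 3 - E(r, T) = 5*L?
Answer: -56060424/22362559 ≈ -2.5069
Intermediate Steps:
h = 72/25 (h = 3 + ((14 - 2)/(-13 - 12))/4 = 3 + (12/(-25))/4 = 3 + (12*(-1/25))/4 = 3 + (1/4)*(-12/25) = 3 - 3/25 = 72/25 ≈ 2.8800)
L = 275/72 (L = 11/(72/25) = 11*(25/72) = 275/72 ≈ 3.8194)
E(r, T) = -1159/72 (E(r, T) = 3 - 5*275/72 = 3 - 1*1375/72 = 3 - 1375/72 = -1159/72)
(287878 + 490739)/(E(-19, -31) - 310575) = (287878 + 490739)/(-1159/72 - 310575) = 778617/(-22362559/72) = 778617*(-72/22362559) = -56060424/22362559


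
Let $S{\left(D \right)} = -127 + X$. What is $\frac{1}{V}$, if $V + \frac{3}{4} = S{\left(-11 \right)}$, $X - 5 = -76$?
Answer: $- \frac{4}{795} \approx -0.0050314$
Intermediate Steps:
$X = -71$ ($X = 5 - 76 = -71$)
$S{\left(D \right)} = -198$ ($S{\left(D \right)} = -127 - 71 = -198$)
$V = - \frac{795}{4}$ ($V = - \frac{3}{4} - 198 = - \frac{795}{4} \approx -198.75$)
$\frac{1}{V} = \frac{1}{- \frac{795}{4}} = - \frac{4}{795}$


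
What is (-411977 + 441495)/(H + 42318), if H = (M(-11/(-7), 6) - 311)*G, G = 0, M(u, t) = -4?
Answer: 14759/21159 ≈ 0.69753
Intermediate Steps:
H = 0 (H = (-4 - 311)*0 = -315*0 = 0)
(-411977 + 441495)/(H + 42318) = (-411977 + 441495)/(0 + 42318) = 29518/42318 = 29518*(1/42318) = 14759/21159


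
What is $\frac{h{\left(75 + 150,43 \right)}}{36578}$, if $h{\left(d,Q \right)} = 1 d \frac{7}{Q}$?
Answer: $\frac{1575}{1572854} \approx 0.0010014$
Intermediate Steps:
$h{\left(d,Q \right)} = \frac{7 d}{Q}$ ($h{\left(d,Q \right)} = d \frac{7}{Q} = \frac{7 d}{Q}$)
$\frac{h{\left(75 + 150,43 \right)}}{36578} = \frac{7 \left(75 + 150\right) \frac{1}{43}}{36578} = 7 \cdot 225 \cdot \frac{1}{43} \cdot \frac{1}{36578} = \frac{1575}{43} \cdot \frac{1}{36578} = \frac{1575}{1572854}$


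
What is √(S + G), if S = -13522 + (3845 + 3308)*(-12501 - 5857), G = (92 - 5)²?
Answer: I*√131320727 ≈ 11460.0*I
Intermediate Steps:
G = 7569 (G = 87² = 7569)
S = -131328296 (S = -13522 + 7153*(-18358) = -13522 - 131314774 = -131328296)
√(S + G) = √(-131328296 + 7569) = √(-131320727) = I*√131320727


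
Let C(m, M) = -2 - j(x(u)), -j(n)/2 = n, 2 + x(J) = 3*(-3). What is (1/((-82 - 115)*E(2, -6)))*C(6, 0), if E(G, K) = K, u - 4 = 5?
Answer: -4/197 ≈ -0.020305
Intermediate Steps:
u = 9 (u = 4 + 5 = 9)
x(J) = -11 (x(J) = -2 + 3*(-3) = -2 - 9 = -11)
j(n) = -2*n
C(m, M) = -24 (C(m, M) = -2 - (-2)*(-11) = -2 - 1*22 = -2 - 22 = -24)
(1/((-82 - 115)*E(2, -6)))*C(6, 0) = (1/(-82 - 115*(-6)))*(-24) = (-1/6/(-197))*(-24) = -1/197*(-1/6)*(-24) = (1/1182)*(-24) = -4/197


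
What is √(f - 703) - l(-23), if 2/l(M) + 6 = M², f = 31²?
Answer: -2/523 + √258 ≈ 16.059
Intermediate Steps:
f = 961
l(M) = 2/(-6 + M²)
√(f - 703) - l(-23) = √(961 - 703) - 2/(-6 + (-23)²) = √258 - 2/(-6 + 529) = √258 - 2/523 = -2/523 + √258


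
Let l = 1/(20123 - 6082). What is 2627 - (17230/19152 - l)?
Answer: 18584030347/7076664 ≈ 2626.1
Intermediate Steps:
l = 1/14041 ≈ 7.1220e-5
2627 - (17230/19152 - l) = 2627 - (17230/19152 - 1*1/14041) = 2627 - (17230*(1/19152) - 1/14041) = 2627 - (8615/9576 - 1/14041) = 2627 - 1*6365981/7076664 = 2627 - 6365981/7076664 = 18584030347/7076664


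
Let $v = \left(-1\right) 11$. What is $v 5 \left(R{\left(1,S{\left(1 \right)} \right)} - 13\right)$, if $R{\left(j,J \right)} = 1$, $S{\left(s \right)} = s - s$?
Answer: $660$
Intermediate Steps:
$S{\left(s \right)} = 0$
$v = -11$
$v 5 \left(R{\left(1,S{\left(1 \right)} \right)} - 13\right) = \left(-11\right) 5 \left(1 - 13\right) = - 55 \left(1 - 13\right) = \left(-55\right) \left(-12\right) = 660$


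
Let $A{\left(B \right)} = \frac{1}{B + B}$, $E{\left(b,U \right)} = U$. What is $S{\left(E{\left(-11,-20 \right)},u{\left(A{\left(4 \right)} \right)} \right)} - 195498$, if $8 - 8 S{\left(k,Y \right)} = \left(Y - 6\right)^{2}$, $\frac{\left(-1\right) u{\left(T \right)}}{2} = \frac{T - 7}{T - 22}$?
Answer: $- \frac{239490553}{1225} \approx -1.955 \cdot 10^{5}$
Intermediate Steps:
$A{\left(B \right)} = \frac{1}{2 B}$
$u{\left(T \right)} = - \frac{2 \left(-7 + T\right)}{-22 + T}$ ($u{\left(T \right)} = - 2 \frac{T - 7}{T - 22} = - 2 \frac{-7 + T}{-22 + T} = - \frac{2 \left(-7 + T\right)}{-22 + T}$)
$S{\left(k,Y \right)} = 1 - \frac{\left(-6 + Y\right)^{2}}{8}$ ($S{\left(k,Y \right)} = 1 - \frac{\left(Y - 6\right)^{2}}{8} = 1 - \frac{\left(-6 + Y\right)^{2}}{8}$)
$S{\left(E{\left(-11,-20 \right)},u{\left(A{\left(4 \right)} \right)} \right)} - 195498 = \left(1 - \frac{\left(-6 + \frac{2 \left(7 - \frac{1}{2 \cdot 4}\right)}{-22 + \frac{1}{2 \cdot 4}}\right)^{2}}{8}\right) - 195498 = \left(1 - \frac{\left(-6 + \frac{2 \left(7 - \frac{1}{2} \cdot \frac{1}{4}\right)}{-22 + \frac{1}{2} \cdot \frac{1}{4}}\right)^{2}}{8}\right) - 195498 = \left(1 - \frac{\left(-6 + \frac{2 \left(7 - \frac{1}{8}\right)}{-22 + \frac{1}{8}}\right)^{2}}{8}\right) - 195498 = \left(1 - \frac{\left(-6 + \frac{2 \left(7 - \frac{1}{8}\right)}{- \frac{175}{8}}\right)^{2}}{8}\right) - 195498 = \left(1 - \frac{\left(-6 + 2 \left(- \frac{8}{175}\right) \frac{55}{8}\right)^{2}}{8}\right) - 195498 = \left(1 - \frac{\left(-6 - \frac{22}{35}\right)^{2}}{8}\right) - 195498 = \left(1 - \frac{\left(- \frac{232}{35}\right)^{2}}{8}\right) - 195498 = \left(1 - \frac{6728}{1225}\right) - 195498 = - \frac{5503}{1225} - 195498 = - \frac{239490553}{1225}$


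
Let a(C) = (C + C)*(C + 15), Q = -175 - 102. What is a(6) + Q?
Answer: -25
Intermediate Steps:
Q = -277
a(C) = 2*C*(15 + C) (a(C) = (2*C)*(15 + C) = 2*C*(15 + C))
a(6) + Q = 2*6*(15 + 6) - 277 = 2*6*21 - 277 = 252 - 277 = -25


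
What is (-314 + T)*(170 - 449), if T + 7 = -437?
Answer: 211482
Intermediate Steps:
T = -444 (T = -7 - 437 = -444)
(-314 + T)*(170 - 449) = (-314 - 444)*(170 - 449) = -758*(-279) = 211482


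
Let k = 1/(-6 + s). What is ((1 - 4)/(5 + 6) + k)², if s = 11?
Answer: 16/3025 ≈ 0.0052893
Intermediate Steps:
k = ⅕ (k = 1/(-6 + 11) = 1/5 = ⅕ ≈ 0.20000)
((1 - 4)/(5 + 6) + k)² = ((1 - 4)/(5 + 6) + ⅕)² = (-3/11 + ⅕)² = (-4/55)² = 16/3025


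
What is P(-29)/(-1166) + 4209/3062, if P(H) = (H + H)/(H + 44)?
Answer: 36896503/26777190 ≈ 1.3779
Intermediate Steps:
P(H) = 2*H/(44 + H) (P(H) = (2*H)/(44 + H) = 2*H/(44 + H))
P(-29)/(-1166) + 4209/3062 = (2*(-29)/(44 - 29))/(-1166) + 4209/3062 = (2*(-29)/15)*(-1/1166) + 4209*(1/3062) = (2*(-29)*(1/15))*(-1/1166) + 4209/3062 = -58/15*(-1/1166) + 4209/3062 = 29/8745 + 4209/3062 = 36896503/26777190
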